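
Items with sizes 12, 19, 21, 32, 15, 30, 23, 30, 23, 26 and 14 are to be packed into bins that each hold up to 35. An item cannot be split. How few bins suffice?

Total = 32 + 30 + 30 + 26 + 23 + 23 + 21 + 19 + 15 + 14 + 12 = 245.
Lower bound: ⌈245/35⌉ = 7 bins.
Also, 8 items each exceed 35/2, and no two of those can share a bin, so at least 8 bins are needed.
A packing using 8 bins:
  bin 1: 32 = 32
  bin 2: 30 = 30
  bin 3: 30 = 30
  bin 4: 26 = 26
  bin 5: 23 + 12 = 35
  bin 6: 23 = 23
  bin 7: 21 + 14 = 35
  bin 8: 19 + 15 = 34
This matches the lower bound, so 8 is optimal.

8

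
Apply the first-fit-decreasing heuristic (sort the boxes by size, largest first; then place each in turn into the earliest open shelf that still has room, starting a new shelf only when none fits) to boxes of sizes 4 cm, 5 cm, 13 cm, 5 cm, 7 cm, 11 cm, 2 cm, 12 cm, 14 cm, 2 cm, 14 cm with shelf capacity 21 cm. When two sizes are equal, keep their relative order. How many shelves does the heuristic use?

5

Sorted descending: 14, 14, 13, 12, 11, 7, 5, 5, 4, 2, 2.
  14 → shelf 1 (new)  [load 14/21]
  14 → shelf 2 (new)  [load 14/21]
  13 → shelf 3 (new)  [load 13/21]
  12 → shelf 4 (new)  [load 12/21]
  11 → shelf 5 (new)  [load 11/21]
  7 → shelf 1  [load 21/21]
  5 → shelf 2  [load 19/21]
  5 → shelf 3  [load 18/21]
  4 → shelf 4  [load 16/21]
  2 → shelf 2  [load 21/21]
  2 → shelf 3  [load 20/21]
5 shelves opened.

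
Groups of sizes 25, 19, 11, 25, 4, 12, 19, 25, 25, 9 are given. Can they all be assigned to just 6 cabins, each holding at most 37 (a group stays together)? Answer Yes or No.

A valid assignment using 6 cabins:
  cabin 1: 25 + 12 = 37
  cabin 2: 25 + 11 = 36
  cabin 3: 25 + 9 = 34
  cabin 4: 25 + 4 = 29
  cabin 5: 19 = 19
  cabin 6: 19 = 19
Every load is within 37, so 6 cabins suffice.

Yes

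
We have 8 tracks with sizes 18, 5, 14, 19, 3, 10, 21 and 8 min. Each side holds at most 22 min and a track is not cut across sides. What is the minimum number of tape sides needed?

Total = 21 + 19 + 18 + 14 + 10 + 8 + 5 + 3 = 98 min.
Lower bound: ⌈98/22⌉ = 5 tape sides.
A packing using 5 tape sides:
  side 1: 21 = 21
  side 2: 19 + 3 = 22
  side 3: 18 = 18
  side 4: 14 + 8 = 22
  side 5: 10 + 5 = 15
This matches the lower bound, so 5 is optimal.

5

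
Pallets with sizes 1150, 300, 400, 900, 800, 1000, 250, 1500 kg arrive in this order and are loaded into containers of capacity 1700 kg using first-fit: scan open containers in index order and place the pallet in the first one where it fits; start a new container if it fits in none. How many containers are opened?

  1150 → container 1 (new)  [load 1150/1700]
  300 → container 1  [load 1450/1700]
  400 → container 2 (new)  [load 400/1700]
  900 → container 2  [load 1300/1700]
  800 → container 3 (new)  [load 800/1700]
  1000 → container 4 (new)  [load 1000/1700]
  250 → container 1  [load 1700/1700]
  1500 → container 5 (new)  [load 1500/1700]
5 containers opened.

5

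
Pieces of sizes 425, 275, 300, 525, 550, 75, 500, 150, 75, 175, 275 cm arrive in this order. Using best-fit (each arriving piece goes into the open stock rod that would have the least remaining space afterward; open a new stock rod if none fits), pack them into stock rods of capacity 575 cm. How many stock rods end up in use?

7

  425 → stock rod 1 (new)  [load 425/575]
  275 → stock rod 2 (new)  [load 275/575]
  300 → stock rod 2  [load 575/575]
  525 → stock rod 3 (new)  [load 525/575]
  550 → stock rod 4 (new)  [load 550/575]
  75 → stock rod 1  [load 500/575]
  500 → stock rod 5 (new)  [load 500/575]
  150 → stock rod 6 (new)  [load 150/575]
  75 → stock rod 1  [load 575/575]
  175 → stock rod 6  [load 325/575]
  275 → stock rod 7 (new)  [load 275/575]
7 stock rods opened.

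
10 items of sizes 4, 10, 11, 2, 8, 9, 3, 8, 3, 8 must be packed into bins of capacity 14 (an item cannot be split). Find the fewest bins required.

Total = 11 + 10 + 9 + 8 + 8 + 8 + 4 + 3 + 3 + 2 = 66.
Lower bound: ⌈66/14⌉ = 5 bins.
Also, 6 items each exceed 7, and no two of those can share a bin, so at least 6 bins are needed.
A packing using 6 bins:
  bin 1: 11 + 3 = 14
  bin 2: 10 + 4 = 14
  bin 3: 9 + 3 + 2 = 14
  bin 4: 8 = 8
  bin 5: 8 = 8
  bin 6: 8 = 8
This matches the lower bound, so 6 is optimal.

6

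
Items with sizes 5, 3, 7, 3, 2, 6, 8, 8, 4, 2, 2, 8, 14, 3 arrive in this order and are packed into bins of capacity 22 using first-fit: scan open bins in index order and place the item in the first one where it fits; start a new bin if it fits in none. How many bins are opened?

4

  5 → bin 1 (new)  [load 5/22]
  3 → bin 1  [load 8/22]
  7 → bin 1  [load 15/22]
  3 → bin 1  [load 18/22]
  2 → bin 1  [load 20/22]
  6 → bin 2 (new)  [load 6/22]
  8 → bin 2  [load 14/22]
  8 → bin 2  [load 22/22]
  4 → bin 3 (new)  [load 4/22]
  2 → bin 1  [load 22/22]
  2 → bin 3  [load 6/22]
  8 → bin 3  [load 14/22]
  14 → bin 4 (new)  [load 14/22]
  3 → bin 3  [load 17/22]
4 bins opened.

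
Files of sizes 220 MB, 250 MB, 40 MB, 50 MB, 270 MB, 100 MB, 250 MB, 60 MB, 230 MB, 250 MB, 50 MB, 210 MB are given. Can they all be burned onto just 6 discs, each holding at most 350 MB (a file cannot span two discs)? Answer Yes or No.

Total = 1980 MB; ⌈1980/350⌉ = 6.
7 files each exceed half the capacity and cannot share a disc, forcing at least 7 discs.
At least 7 discs are required, but only 6 are allowed.

No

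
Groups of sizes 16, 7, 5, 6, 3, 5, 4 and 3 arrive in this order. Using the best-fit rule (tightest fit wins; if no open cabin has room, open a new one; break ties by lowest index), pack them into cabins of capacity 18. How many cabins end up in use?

  16 → cabin 1 (new)  [load 16/18]
  7 → cabin 2 (new)  [load 7/18]
  5 → cabin 2  [load 12/18]
  6 → cabin 2  [load 18/18]
  3 → cabin 3 (new)  [load 3/18]
  5 → cabin 3  [load 8/18]
  4 → cabin 3  [load 12/18]
  3 → cabin 3  [load 15/18]
3 cabins opened.

3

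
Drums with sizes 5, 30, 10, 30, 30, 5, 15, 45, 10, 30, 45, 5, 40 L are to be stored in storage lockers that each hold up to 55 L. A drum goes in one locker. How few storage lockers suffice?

Total = 45 + 45 + 40 + 30 + 30 + 30 + 30 + 15 + 10 + 10 + 5 + 5 + 5 = 300 L.
Lower bound: ⌈300/55⌉ = 6 storage lockers.
Also, 7 drums each exceed 55/2 L, and no two of those can share a locker, so at least 7 storage lockers are needed.
A packing using 7 storage lockers:
  locker 1: 45 + 10 = 55
  locker 2: 45 + 10 = 55
  locker 3: 40 + 15 = 55
  locker 4: 30 + 5 + 5 + 5 = 45
  locker 5: 30 = 30
  locker 6: 30 = 30
  locker 7: 30 = 30
This matches the lower bound, so 7 is optimal.

7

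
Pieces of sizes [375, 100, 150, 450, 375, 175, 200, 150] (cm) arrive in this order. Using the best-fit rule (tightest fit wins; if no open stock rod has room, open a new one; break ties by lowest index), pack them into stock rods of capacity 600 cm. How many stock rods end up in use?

4

  375 → stock rod 1 (new)  [load 375/600]
  100 → stock rod 1  [load 475/600]
  150 → stock rod 2 (new)  [load 150/600]
  450 → stock rod 2  [load 600/600]
  375 → stock rod 3 (new)  [load 375/600]
  175 → stock rod 3  [load 550/600]
  200 → stock rod 4 (new)  [load 200/600]
  150 → stock rod 4  [load 350/600]
4 stock rods opened.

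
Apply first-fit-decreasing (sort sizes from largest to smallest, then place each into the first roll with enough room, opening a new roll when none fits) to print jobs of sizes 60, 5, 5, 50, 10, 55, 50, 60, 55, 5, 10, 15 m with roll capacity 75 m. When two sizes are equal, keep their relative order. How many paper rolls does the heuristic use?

Sorted descending: 60, 60, 55, 55, 50, 50, 15, 10, 10, 5, 5, 5.
  60 → roll 1 (new)  [load 60/75]
  60 → roll 2 (new)  [load 60/75]
  55 → roll 3 (new)  [load 55/75]
  55 → roll 4 (new)  [load 55/75]
  50 → roll 5 (new)  [load 50/75]
  50 → roll 6 (new)  [load 50/75]
  15 → roll 1  [load 75/75]
  10 → roll 2  [load 70/75]
  10 → roll 3  [load 65/75]
  5 → roll 2  [load 75/75]
  5 → roll 3  [load 70/75]
  5 → roll 3  [load 75/75]
6 paper rolls opened.

6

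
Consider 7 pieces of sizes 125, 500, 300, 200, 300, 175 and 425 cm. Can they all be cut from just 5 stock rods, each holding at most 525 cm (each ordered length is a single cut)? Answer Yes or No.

A valid assignment using 5 stock rods:
  stock rod 1: 500 = 500
  stock rod 2: 425 = 425
  stock rod 3: 300 + 200 = 500
  stock rod 4: 300 + 175 = 475
  stock rod 5: 125 = 125
Every load is within 525 cm, so 5 stock rods suffice.

Yes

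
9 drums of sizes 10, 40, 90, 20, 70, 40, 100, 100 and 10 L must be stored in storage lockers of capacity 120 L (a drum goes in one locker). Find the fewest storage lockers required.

5

Total = 100 + 100 + 90 + 70 + 40 + 40 + 20 + 10 + 10 = 480 L.
Lower bound: ⌈480/120⌉ = 4 storage lockers.
A packing using 5 storage lockers:
  locker 1: 100 + 20 = 120
  locker 2: 100 + 10 + 10 = 120
  locker 3: 90 = 90
  locker 4: 70 + 40 = 110
  locker 5: 40 = 40
No arrangement into 4 storage lockers stays within capacity, so 5 is optimal.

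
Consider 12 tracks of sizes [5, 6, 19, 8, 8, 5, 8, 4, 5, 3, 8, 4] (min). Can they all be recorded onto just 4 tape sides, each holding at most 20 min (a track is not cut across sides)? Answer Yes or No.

Total = 83 min; ⌈83/20⌉ = 5.
At least 5 tape sides are required, but only 4 are allowed.

No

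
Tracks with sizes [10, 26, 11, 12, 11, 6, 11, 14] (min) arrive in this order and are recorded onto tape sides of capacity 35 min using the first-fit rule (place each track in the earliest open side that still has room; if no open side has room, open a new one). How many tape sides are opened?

  10 → side 1 (new)  [load 10/35]
  26 → side 2 (new)  [load 26/35]
  11 → side 1  [load 21/35]
  12 → side 1  [load 33/35]
  11 → side 3 (new)  [load 11/35]
  6 → side 2  [load 32/35]
  11 → side 3  [load 22/35]
  14 → side 4 (new)  [load 14/35]
4 tape sides opened.

4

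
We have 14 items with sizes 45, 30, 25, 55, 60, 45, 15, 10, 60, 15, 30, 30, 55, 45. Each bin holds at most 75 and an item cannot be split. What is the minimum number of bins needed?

Total = 60 + 60 + 55 + 55 + 45 + 45 + 45 + 30 + 30 + 30 + 25 + 15 + 15 + 10 = 520.
Lower bound: ⌈520/75⌉ = 7 bins.
A packing using 8 bins:
  bin 1: 60 + 15 = 75
  bin 2: 60 + 15 = 75
  bin 3: 55 + 10 = 65
  bin 4: 55 = 55
  bin 5: 45 + 30 = 75
  bin 6: 45 + 30 = 75
  bin 7: 45 + 30 = 75
  bin 8: 25 = 25
No arrangement into 7 bins stays within capacity, so 8 is optimal.

8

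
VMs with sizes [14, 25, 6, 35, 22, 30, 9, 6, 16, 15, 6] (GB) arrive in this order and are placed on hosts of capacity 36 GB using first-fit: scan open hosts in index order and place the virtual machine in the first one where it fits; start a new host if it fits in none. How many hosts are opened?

  14 → host 1 (new)  [load 14/36]
  25 → host 2 (new)  [load 25/36]
  6 → host 1  [load 20/36]
  35 → host 3 (new)  [load 35/36]
  22 → host 4 (new)  [load 22/36]
  30 → host 5 (new)  [load 30/36]
  9 → host 1  [load 29/36]
  6 → host 1  [load 35/36]
  16 → host 6 (new)  [load 16/36]
  15 → host 6  [load 31/36]
  6 → host 2  [load 31/36]
6 hosts opened.

6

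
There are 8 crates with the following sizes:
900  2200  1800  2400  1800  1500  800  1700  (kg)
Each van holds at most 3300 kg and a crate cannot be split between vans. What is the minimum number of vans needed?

5

Total = 2400 + 2200 + 1800 + 1800 + 1700 + 1500 + 900 + 800 = 13100 kg.
Lower bound: ⌈13100/3300⌉ = 4 vans.
Also, 5 crates each exceed 1650 kg, and no two of those can share a van, so at least 5 vans are needed.
A packing using 5 vans:
  van 1: 2400 + 900 = 3300
  van 2: 2200 + 800 = 3000
  van 3: 1800 + 1500 = 3300
  van 4: 1800 = 1800
  van 5: 1700 = 1700
This matches the lower bound, so 5 is optimal.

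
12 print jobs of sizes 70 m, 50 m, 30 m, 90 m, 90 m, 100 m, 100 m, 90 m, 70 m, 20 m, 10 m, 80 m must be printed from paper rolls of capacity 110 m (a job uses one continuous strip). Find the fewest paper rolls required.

9

Total = 100 + 100 + 90 + 90 + 90 + 80 + 70 + 70 + 50 + 30 + 20 + 10 = 800 m.
Lower bound: ⌈800/110⌉ = 8 paper rolls.
A packing using 9 paper rolls:
  roll 1: 100 + 10 = 110
  roll 2: 100 = 100
  roll 3: 90 + 20 = 110
  roll 4: 90 = 90
  roll 5: 90 = 90
  roll 6: 80 + 30 = 110
  roll 7: 70 = 70
  roll 8: 70 = 70
  roll 9: 50 = 50
No arrangement into 8 paper rolls stays within capacity, so 9 is optimal.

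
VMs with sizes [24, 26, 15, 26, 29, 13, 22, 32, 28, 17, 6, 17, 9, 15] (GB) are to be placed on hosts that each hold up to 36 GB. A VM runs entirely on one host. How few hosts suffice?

Total = 32 + 29 + 28 + 26 + 26 + 24 + 22 + 17 + 17 + 15 + 15 + 13 + 9 + 6 = 279 GB.
Lower bound: ⌈279/36⌉ = 8 hosts.
A packing using 9 hosts:
  host 1: 32 = 32
  host 2: 29 + 6 = 35
  host 3: 28 = 28
  host 4: 26 + 9 = 35
  host 5: 26 = 26
  host 6: 24 = 24
  host 7: 22 + 13 = 35
  host 8: 17 + 17 = 34
  host 9: 15 + 15 = 30
No arrangement into 8 hosts stays within capacity, so 9 is optimal.

9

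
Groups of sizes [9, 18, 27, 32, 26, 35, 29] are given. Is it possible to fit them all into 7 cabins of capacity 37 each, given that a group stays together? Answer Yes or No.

A valid assignment using 6 cabins:
  cabin 1: 35 = 35
  cabin 2: 32 = 32
  cabin 3: 29 = 29
  cabin 4: 27 + 9 = 36
  cabin 5: 26 = 26
  cabin 6: 18 = 18
That uses only 6 ≤ 7, so 7 cabins are enough.

Yes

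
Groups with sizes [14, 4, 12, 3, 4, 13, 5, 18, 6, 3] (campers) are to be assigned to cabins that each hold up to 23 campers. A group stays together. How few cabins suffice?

Total = 18 + 14 + 13 + 12 + 6 + 5 + 4 + 4 + 3 + 3 = 82 campers.
Lower bound: ⌈82/23⌉ = 4 cabins.
A packing using 4 cabins:
  cabin 1: 18 + 5 = 23
  cabin 2: 14 + 6 + 3 = 23
  cabin 3: 13 + 4 + 4 = 21
  cabin 4: 12 + 3 = 15
This matches the lower bound, so 4 is optimal.

4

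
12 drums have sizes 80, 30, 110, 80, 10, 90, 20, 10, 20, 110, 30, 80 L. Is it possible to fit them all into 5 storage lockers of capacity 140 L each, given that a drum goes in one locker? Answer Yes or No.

No

Total = 670 L; ⌈670/140⌉ = 5.
6 drums each exceed half the capacity and cannot share a locker, forcing at least 6 storage lockers.
At least 6 storage lockers are required, but only 5 are allowed.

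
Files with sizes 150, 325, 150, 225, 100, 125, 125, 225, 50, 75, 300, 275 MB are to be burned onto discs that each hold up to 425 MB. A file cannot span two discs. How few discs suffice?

Total = 325 + 300 + 275 + 225 + 225 + 150 + 150 + 125 + 125 + 100 + 75 + 50 = 2125 MB.
Lower bound: ⌈2125/425⌉ = 5 discs.
A packing using 5 discs:
  disc 1: 325 + 100 = 425
  disc 2: 300 + 125 = 425
  disc 3: 275 + 150 = 425
  disc 4: 225 + 150 + 50 = 425
  disc 5: 225 + 125 + 75 = 425
This matches the lower bound, so 5 is optimal.

5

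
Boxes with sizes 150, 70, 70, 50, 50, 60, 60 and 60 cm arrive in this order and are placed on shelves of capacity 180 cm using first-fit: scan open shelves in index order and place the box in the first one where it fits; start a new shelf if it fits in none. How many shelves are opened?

  150 → shelf 1 (new)  [load 150/180]
  70 → shelf 2 (new)  [load 70/180]
  70 → shelf 2  [load 140/180]
  50 → shelf 3 (new)  [load 50/180]
  50 → shelf 3  [load 100/180]
  60 → shelf 3  [load 160/180]
  60 → shelf 4 (new)  [load 60/180]
  60 → shelf 4  [load 120/180]
4 shelves opened.

4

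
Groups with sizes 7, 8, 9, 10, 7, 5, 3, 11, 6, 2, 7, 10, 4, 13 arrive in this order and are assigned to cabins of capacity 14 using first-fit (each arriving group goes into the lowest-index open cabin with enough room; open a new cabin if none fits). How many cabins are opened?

  7 → cabin 1 (new)  [load 7/14]
  8 → cabin 2 (new)  [load 8/14]
  9 → cabin 3 (new)  [load 9/14]
  10 → cabin 4 (new)  [load 10/14]
  7 → cabin 1  [load 14/14]
  5 → cabin 2  [load 13/14]
  3 → cabin 3  [load 12/14]
  11 → cabin 5 (new)  [load 11/14]
  6 → cabin 6 (new)  [load 6/14]
  2 → cabin 3  [load 14/14]
  7 → cabin 6  [load 13/14]
  10 → cabin 7 (new)  [load 10/14]
  4 → cabin 4  [load 14/14]
  13 → cabin 8 (new)  [load 13/14]
8 cabins opened.

8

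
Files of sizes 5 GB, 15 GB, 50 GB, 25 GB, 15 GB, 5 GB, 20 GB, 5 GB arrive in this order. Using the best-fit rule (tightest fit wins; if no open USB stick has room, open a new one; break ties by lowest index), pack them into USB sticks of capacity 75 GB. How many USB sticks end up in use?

  5 → USB stick 1 (new)  [load 5/75]
  15 → USB stick 1  [load 20/75]
  50 → USB stick 1  [load 70/75]
  25 → USB stick 2 (new)  [load 25/75]
  15 → USB stick 2  [load 40/75]
  5 → USB stick 1  [load 75/75]
  20 → USB stick 2  [load 60/75]
  5 → USB stick 2  [load 65/75]
2 USB sticks opened.

2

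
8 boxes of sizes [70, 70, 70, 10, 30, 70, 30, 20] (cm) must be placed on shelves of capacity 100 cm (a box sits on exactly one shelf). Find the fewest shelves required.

Total = 70 + 70 + 70 + 70 + 30 + 30 + 20 + 10 = 370 cm.
Lower bound: ⌈370/100⌉ = 4 shelves.
A packing using 4 shelves:
  shelf 1: 70 + 30 = 100
  shelf 2: 70 + 30 = 100
  shelf 3: 70 + 20 + 10 = 100
  shelf 4: 70 = 70
This matches the lower bound, so 4 is optimal.

4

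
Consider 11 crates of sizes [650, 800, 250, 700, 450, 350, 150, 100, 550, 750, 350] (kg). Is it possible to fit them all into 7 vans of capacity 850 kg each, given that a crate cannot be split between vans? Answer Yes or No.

Yes

A valid assignment using 7 vans:
  van 1: 800 = 800
  van 2: 750 + 100 = 850
  van 3: 700 + 150 = 850
  van 4: 650 = 650
  van 5: 550 + 250 = 800
  van 6: 450 + 350 = 800
  van 7: 350 = 350
Every load is within 850 kg, so 7 vans suffice.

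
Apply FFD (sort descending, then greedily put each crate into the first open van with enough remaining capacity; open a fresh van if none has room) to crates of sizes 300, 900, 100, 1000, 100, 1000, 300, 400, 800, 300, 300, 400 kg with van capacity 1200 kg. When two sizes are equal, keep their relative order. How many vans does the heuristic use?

6

Sorted descending: 1000, 1000, 900, 800, 400, 400, 300, 300, 300, 300, 100, 100.
  1000 → van 1 (new)  [load 1000/1200]
  1000 → van 2 (new)  [load 1000/1200]
  900 → van 3 (new)  [load 900/1200]
  800 → van 4 (new)  [load 800/1200]
  400 → van 4  [load 1200/1200]
  400 → van 5 (new)  [load 400/1200]
  300 → van 3  [load 1200/1200]
  300 → van 5  [load 700/1200]
  300 → van 5  [load 1000/1200]
  300 → van 6 (new)  [load 300/1200]
  100 → van 1  [load 1100/1200]
  100 → van 1  [load 1200/1200]
6 vans opened.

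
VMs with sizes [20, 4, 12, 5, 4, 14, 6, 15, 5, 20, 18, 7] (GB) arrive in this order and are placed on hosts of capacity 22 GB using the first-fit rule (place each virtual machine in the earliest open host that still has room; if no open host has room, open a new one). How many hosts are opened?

  20 → host 1 (new)  [load 20/22]
  4 → host 2 (new)  [load 4/22]
  12 → host 2  [load 16/22]
  5 → host 2  [load 21/22]
  4 → host 3 (new)  [load 4/22]
  14 → host 3  [load 18/22]
  6 → host 4 (new)  [load 6/22]
  15 → host 4  [load 21/22]
  5 → host 5 (new)  [load 5/22]
  20 → host 6 (new)  [load 20/22]
  18 → host 7 (new)  [load 18/22]
  7 → host 5  [load 12/22]
7 hosts opened.

7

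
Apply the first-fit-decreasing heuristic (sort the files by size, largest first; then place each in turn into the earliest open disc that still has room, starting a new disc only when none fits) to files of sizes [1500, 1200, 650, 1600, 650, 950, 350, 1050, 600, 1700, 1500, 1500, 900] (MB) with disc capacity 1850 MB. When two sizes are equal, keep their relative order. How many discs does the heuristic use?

Sorted descending: 1700, 1600, 1500, 1500, 1500, 1200, 1050, 950, 900, 650, 650, 600, 350.
  1700 → disc 1 (new)  [load 1700/1850]
  1600 → disc 2 (new)  [load 1600/1850]
  1500 → disc 3 (new)  [load 1500/1850]
  1500 → disc 4 (new)  [load 1500/1850]
  1500 → disc 5 (new)  [load 1500/1850]
  1200 → disc 6 (new)  [load 1200/1850]
  1050 → disc 7 (new)  [load 1050/1850]
  950 → disc 8 (new)  [load 950/1850]
  900 → disc 8  [load 1850/1850]
  650 → disc 6  [load 1850/1850]
  650 → disc 7  [load 1700/1850]
  600 → disc 9 (new)  [load 600/1850]
  350 → disc 3  [load 1850/1850]
9 discs opened.

9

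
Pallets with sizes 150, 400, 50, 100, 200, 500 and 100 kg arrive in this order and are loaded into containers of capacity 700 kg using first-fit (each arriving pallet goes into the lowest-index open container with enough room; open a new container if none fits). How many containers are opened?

  150 → container 1 (new)  [load 150/700]
  400 → container 1  [load 550/700]
  50 → container 1  [load 600/700]
  100 → container 1  [load 700/700]
  200 → container 2 (new)  [load 200/700]
  500 → container 2  [load 700/700]
  100 → container 3 (new)  [load 100/700]
3 containers opened.

3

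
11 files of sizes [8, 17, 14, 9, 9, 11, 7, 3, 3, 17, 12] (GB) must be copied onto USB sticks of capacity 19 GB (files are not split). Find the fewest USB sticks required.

Total = 17 + 17 + 14 + 12 + 11 + 9 + 9 + 8 + 7 + 3 + 3 = 110 GB.
Lower bound: ⌈110/19⌉ = 6 USB sticks.
A packing using 7 USB sticks:
  USB stick 1: 17 = 17
  USB stick 2: 17 = 17
  USB stick 3: 14 + 3 = 17
  USB stick 4: 12 + 7 = 19
  USB stick 5: 11 + 8 = 19
  USB stick 6: 9 + 9 = 18
  USB stick 7: 3 = 3
No arrangement into 6 USB sticks stays within capacity, so 7 is optimal.

7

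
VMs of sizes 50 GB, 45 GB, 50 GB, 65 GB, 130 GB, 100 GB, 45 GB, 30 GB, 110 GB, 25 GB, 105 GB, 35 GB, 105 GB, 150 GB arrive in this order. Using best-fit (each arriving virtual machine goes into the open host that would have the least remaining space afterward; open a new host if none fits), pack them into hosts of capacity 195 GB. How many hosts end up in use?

7

  50 → host 1 (new)  [load 50/195]
  45 → host 1  [load 95/195]
  50 → host 1  [load 145/195]
  65 → host 2 (new)  [load 65/195]
  130 → host 2  [load 195/195]
  100 → host 3 (new)  [load 100/195]
  45 → host 1  [load 190/195]
  30 → host 3  [load 130/195]
  110 → host 4 (new)  [load 110/195]
  25 → host 3  [load 155/195]
  105 → host 5 (new)  [load 105/195]
  35 → host 3  [load 190/195]
  105 → host 6 (new)  [load 105/195]
  150 → host 7 (new)  [load 150/195]
7 hosts opened.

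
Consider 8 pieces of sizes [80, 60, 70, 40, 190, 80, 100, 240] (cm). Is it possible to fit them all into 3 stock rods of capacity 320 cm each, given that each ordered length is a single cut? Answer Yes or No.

Yes

A valid assignment using 3 stock rods:
  stock rod 1: 240 + 80 = 320
  stock rod 2: 190 + 100 = 290
  stock rod 3: 80 + 70 + 60 + 40 = 250
Every load is within 320 cm, so 3 stock rods suffice.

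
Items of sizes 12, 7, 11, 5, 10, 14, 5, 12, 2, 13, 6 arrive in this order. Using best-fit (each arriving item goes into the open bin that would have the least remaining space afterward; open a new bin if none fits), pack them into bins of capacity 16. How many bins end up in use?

  12 → bin 1 (new)  [load 12/16]
  7 → bin 2 (new)  [load 7/16]
  11 → bin 3 (new)  [load 11/16]
  5 → bin 3  [load 16/16]
  10 → bin 4 (new)  [load 10/16]
  14 → bin 5 (new)  [load 14/16]
  5 → bin 4  [load 15/16]
  12 → bin 6 (new)  [load 12/16]
  2 → bin 5  [load 16/16]
  13 → bin 7 (new)  [load 13/16]
  6 → bin 2  [load 13/16]
7 bins opened.

7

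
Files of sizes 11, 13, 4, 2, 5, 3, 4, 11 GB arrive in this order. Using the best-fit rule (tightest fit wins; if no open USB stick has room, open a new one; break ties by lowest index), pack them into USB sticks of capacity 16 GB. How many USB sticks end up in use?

4

  11 → USB stick 1 (new)  [load 11/16]
  13 → USB stick 2 (new)  [load 13/16]
  4 → USB stick 1  [load 15/16]
  2 → USB stick 2  [load 15/16]
  5 → USB stick 3 (new)  [load 5/16]
  3 → USB stick 3  [load 8/16]
  4 → USB stick 3  [load 12/16]
  11 → USB stick 4 (new)  [load 11/16]
4 USB sticks opened.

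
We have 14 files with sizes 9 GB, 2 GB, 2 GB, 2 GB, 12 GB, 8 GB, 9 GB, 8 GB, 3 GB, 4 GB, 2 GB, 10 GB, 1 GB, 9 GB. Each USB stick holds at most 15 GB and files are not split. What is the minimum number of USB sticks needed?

Total = 12 + 10 + 9 + 9 + 9 + 8 + 8 + 4 + 3 + 2 + 2 + 2 + 2 + 1 = 81 GB.
Lower bound: ⌈81/15⌉ = 6 USB sticks.
Also, 7 files each exceed 15/2 GB, and no two of those can share a USB stick, so at least 7 USB sticks are needed.
A packing using 7 USB sticks:
  USB stick 1: 12 + 3 = 15
  USB stick 2: 10 + 4 + 1 = 15
  USB stick 3: 9 + 2 + 2 + 2 = 15
  USB stick 4: 9 + 2 = 11
  USB stick 5: 9 = 9
  USB stick 6: 8 = 8
  USB stick 7: 8 = 8
This matches the lower bound, so 7 is optimal.

7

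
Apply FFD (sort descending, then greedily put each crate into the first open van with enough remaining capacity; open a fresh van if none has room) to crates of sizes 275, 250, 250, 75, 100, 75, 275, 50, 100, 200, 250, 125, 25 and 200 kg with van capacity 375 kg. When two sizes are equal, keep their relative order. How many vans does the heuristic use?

7

Sorted descending: 275, 275, 250, 250, 250, 200, 200, 125, 100, 100, 75, 75, 50, 25.
  275 → van 1 (new)  [load 275/375]
  275 → van 2 (new)  [load 275/375]
  250 → van 3 (new)  [load 250/375]
  250 → van 4 (new)  [load 250/375]
  250 → van 5 (new)  [load 250/375]
  200 → van 6 (new)  [load 200/375]
  200 → van 7 (new)  [load 200/375]
  125 → van 3  [load 375/375]
  100 → van 1  [load 375/375]
  100 → van 2  [load 375/375]
  75 → van 4  [load 325/375]
  75 → van 5  [load 325/375]
  50 → van 4  [load 375/375]
  25 → van 5  [load 350/375]
7 vans opened.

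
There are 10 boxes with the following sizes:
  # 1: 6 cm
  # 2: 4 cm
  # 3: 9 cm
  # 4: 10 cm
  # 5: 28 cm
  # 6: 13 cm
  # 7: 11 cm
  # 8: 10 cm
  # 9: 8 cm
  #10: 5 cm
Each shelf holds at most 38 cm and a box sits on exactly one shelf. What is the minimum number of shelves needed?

Total = 28 + 13 + 11 + 10 + 10 + 9 + 8 + 6 + 5 + 4 = 104 cm.
Lower bound: ⌈104/38⌉ = 3 shelves.
A packing using 3 shelves:
  shelf 1: 28 + 10 = 38
  shelf 2: 13 + 11 + 10 + 4 = 38
  shelf 3: 9 + 8 + 6 + 5 = 28
This matches the lower bound, so 3 is optimal.

3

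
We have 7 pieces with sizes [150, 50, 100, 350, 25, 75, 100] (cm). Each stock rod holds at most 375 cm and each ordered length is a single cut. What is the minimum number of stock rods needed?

Total = 350 + 150 + 100 + 100 + 75 + 50 + 25 = 850 cm.
Lower bound: ⌈850/375⌉ = 3 stock rods.
A packing using 3 stock rods:
  stock rod 1: 350 + 25 = 375
  stock rod 2: 150 + 100 + 100 = 350
  stock rod 3: 75 + 50 = 125
This matches the lower bound, so 3 is optimal.

3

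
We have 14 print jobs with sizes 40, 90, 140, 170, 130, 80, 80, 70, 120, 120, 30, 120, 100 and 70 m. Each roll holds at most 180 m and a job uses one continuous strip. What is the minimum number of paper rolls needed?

9

Total = 170 + 140 + 130 + 120 + 120 + 120 + 100 + 90 + 80 + 80 + 70 + 70 + 40 + 30 = 1360 m.
Lower bound: ⌈1360/180⌉ = 8 paper rolls.
A packing using 9 paper rolls:
  roll 1: 170 = 170
  roll 2: 140 + 40 = 180
  roll 3: 130 + 30 = 160
  roll 4: 120 = 120
  roll 5: 120 = 120
  roll 6: 120 = 120
  roll 7: 100 + 80 = 180
  roll 8: 90 + 80 = 170
  roll 9: 70 + 70 = 140
No arrangement into 8 paper rolls stays within capacity, so 9 is optimal.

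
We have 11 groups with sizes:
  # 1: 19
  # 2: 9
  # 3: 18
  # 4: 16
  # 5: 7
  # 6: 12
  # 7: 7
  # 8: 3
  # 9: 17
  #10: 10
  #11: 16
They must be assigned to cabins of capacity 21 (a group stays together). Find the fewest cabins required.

8

Total = 19 + 18 + 17 + 16 + 16 + 12 + 10 + 9 + 7 + 7 + 3 = 134.
Lower bound: ⌈134/21⌉ = 7 cabins.
A packing using 8 cabins:
  cabin 1: 19 = 19
  cabin 2: 18 + 3 = 21
  cabin 3: 17 = 17
  cabin 4: 16 = 16
  cabin 5: 16 = 16
  cabin 6: 12 + 9 = 21
  cabin 7: 10 + 7 = 17
  cabin 8: 7 = 7
No arrangement into 7 cabins stays within capacity, so 8 is optimal.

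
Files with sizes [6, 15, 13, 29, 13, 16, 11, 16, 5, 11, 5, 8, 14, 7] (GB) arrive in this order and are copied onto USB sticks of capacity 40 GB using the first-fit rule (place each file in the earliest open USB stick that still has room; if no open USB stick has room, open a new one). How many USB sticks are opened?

5

  6 → USB stick 1 (new)  [load 6/40]
  15 → USB stick 1  [load 21/40]
  13 → USB stick 1  [load 34/40]
  29 → USB stick 2 (new)  [load 29/40]
  13 → USB stick 3 (new)  [load 13/40]
  16 → USB stick 3  [load 29/40]
  11 → USB stick 2  [load 40/40]
  16 → USB stick 4 (new)  [load 16/40]
  5 → USB stick 1  [load 39/40]
  11 → USB stick 3  [load 40/40]
  5 → USB stick 4  [load 21/40]
  8 → USB stick 4  [load 29/40]
  14 → USB stick 5 (new)  [load 14/40]
  7 → USB stick 4  [load 36/40]
5 USB sticks opened.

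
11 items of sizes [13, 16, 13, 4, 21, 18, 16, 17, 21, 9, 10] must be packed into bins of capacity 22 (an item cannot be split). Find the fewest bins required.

9

Total = 21 + 21 + 18 + 17 + 16 + 16 + 13 + 13 + 10 + 9 + 4 = 158.
Lower bound: ⌈158/22⌉ = 8 bins.
A packing using 9 bins:
  bin 1: 21 = 21
  bin 2: 21 = 21
  bin 3: 18 + 4 = 22
  bin 4: 17 = 17
  bin 5: 16 = 16
  bin 6: 16 = 16
  bin 7: 13 + 9 = 22
  bin 8: 13 = 13
  bin 9: 10 = 10
No arrangement into 8 bins stays within capacity, so 9 is optimal.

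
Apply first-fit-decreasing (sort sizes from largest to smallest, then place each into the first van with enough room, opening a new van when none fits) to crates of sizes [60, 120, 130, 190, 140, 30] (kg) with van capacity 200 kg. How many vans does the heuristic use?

4

Sorted descending: 190, 140, 130, 120, 60, 30.
  190 → van 1 (new)  [load 190/200]
  140 → van 2 (new)  [load 140/200]
  130 → van 3 (new)  [load 130/200]
  120 → van 4 (new)  [load 120/200]
  60 → van 2  [load 200/200]
  30 → van 3  [load 160/200]
4 vans opened.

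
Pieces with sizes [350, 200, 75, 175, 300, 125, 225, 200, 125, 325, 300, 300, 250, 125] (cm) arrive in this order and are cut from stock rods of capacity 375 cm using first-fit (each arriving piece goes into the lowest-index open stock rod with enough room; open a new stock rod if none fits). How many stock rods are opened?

10

  350 → stock rod 1 (new)  [load 350/375]
  200 → stock rod 2 (new)  [load 200/375]
  75 → stock rod 2  [load 275/375]
  175 → stock rod 3 (new)  [load 175/375]
  300 → stock rod 4 (new)  [load 300/375]
  125 → stock rod 3  [load 300/375]
  225 → stock rod 5 (new)  [load 225/375]
  200 → stock rod 6 (new)  [load 200/375]
  125 → stock rod 5  [load 350/375]
  325 → stock rod 7 (new)  [load 325/375]
  300 → stock rod 8 (new)  [load 300/375]
  300 → stock rod 9 (new)  [load 300/375]
  250 → stock rod 10 (new)  [load 250/375]
  125 → stock rod 6  [load 325/375]
10 stock rods opened.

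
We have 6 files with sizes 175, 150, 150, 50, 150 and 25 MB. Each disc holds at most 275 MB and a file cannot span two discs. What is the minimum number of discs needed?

Total = 175 + 150 + 150 + 150 + 50 + 25 = 700 MB.
Lower bound: ⌈700/275⌉ = 3 discs.
Also, 4 files each exceed 275/2 MB, and no two of those can share a disc, so at least 4 discs are needed.
A packing using 4 discs:
  disc 1: 175 + 50 + 25 = 250
  disc 2: 150 = 150
  disc 3: 150 = 150
  disc 4: 150 = 150
This matches the lower bound, so 4 is optimal.

4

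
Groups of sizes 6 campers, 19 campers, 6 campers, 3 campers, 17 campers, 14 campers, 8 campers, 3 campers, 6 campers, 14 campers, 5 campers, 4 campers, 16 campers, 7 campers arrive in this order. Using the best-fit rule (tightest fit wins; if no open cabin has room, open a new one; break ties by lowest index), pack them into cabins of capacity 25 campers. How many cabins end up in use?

  6 → cabin 1 (new)  [load 6/25]
  19 → cabin 1  [load 25/25]
  6 → cabin 2 (new)  [load 6/25]
  3 → cabin 2  [load 9/25]
  17 → cabin 3 (new)  [load 17/25]
  14 → cabin 2  [load 23/25]
  8 → cabin 3  [load 25/25]
  3 → cabin 4 (new)  [load 3/25]
  6 → cabin 4  [load 9/25]
  14 → cabin 4  [load 23/25]
  5 → cabin 5 (new)  [load 5/25]
  4 → cabin 5  [load 9/25]
  16 → cabin 5  [load 25/25]
  7 → cabin 6 (new)  [load 7/25]
6 cabins opened.

6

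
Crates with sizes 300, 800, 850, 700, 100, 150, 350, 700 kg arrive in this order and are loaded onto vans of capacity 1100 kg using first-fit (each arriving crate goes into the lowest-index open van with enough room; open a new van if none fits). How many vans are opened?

  300 → van 1 (new)  [load 300/1100]
  800 → van 1  [load 1100/1100]
  850 → van 2 (new)  [load 850/1100]
  700 → van 3 (new)  [load 700/1100]
  100 → van 2  [load 950/1100]
  150 → van 2  [load 1100/1100]
  350 → van 3  [load 1050/1100]
  700 → van 4 (new)  [load 700/1100]
4 vans opened.

4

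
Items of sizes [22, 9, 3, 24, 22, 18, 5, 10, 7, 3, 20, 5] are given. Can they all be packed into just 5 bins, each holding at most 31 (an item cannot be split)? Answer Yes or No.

Yes

A valid assignment using 5 bins:
  bin 1: 24 + 7 = 31
  bin 2: 22 + 9 = 31
  bin 3: 22 + 5 + 3 = 30
  bin 4: 20 + 10 = 30
  bin 5: 18 + 5 + 3 = 26
Every load is within 31, so 5 bins suffice.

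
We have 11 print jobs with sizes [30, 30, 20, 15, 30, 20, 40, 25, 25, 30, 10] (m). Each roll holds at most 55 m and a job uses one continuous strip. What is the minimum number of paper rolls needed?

Total = 40 + 30 + 30 + 30 + 30 + 25 + 25 + 20 + 20 + 15 + 10 = 275 m.
Lower bound: ⌈275/55⌉ = 5 paper rolls.
A packing using 6 paper rolls:
  roll 1: 40 + 15 = 55
  roll 2: 30 + 25 = 55
  roll 3: 30 + 25 = 55
  roll 4: 30 + 20 = 50
  roll 5: 30 + 20 = 50
  roll 6: 10 = 10
No arrangement into 5 paper rolls stays within capacity, so 6 is optimal.

6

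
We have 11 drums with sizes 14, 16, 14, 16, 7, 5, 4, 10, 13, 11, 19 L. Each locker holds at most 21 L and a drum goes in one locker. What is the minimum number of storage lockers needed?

7

Total = 19 + 16 + 16 + 14 + 14 + 13 + 11 + 10 + 7 + 5 + 4 = 129 L.
Lower bound: ⌈129/21⌉ = 7 storage lockers.
A packing using 7 storage lockers:
  locker 1: 19 = 19
  locker 2: 16 + 5 = 21
  locker 3: 16 + 4 = 20
  locker 4: 14 + 7 = 21
  locker 5: 14 = 14
  locker 6: 13 = 13
  locker 7: 11 + 10 = 21
This matches the lower bound, so 7 is optimal.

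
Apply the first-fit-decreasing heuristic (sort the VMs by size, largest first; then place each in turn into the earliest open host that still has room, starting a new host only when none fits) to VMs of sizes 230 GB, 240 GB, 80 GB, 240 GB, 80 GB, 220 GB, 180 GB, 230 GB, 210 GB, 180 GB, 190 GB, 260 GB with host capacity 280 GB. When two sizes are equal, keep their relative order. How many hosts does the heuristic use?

10

Sorted descending: 260, 240, 240, 230, 230, 220, 210, 190, 180, 180, 80, 80.
  260 → host 1 (new)  [load 260/280]
  240 → host 2 (new)  [load 240/280]
  240 → host 3 (new)  [load 240/280]
  230 → host 4 (new)  [load 230/280]
  230 → host 5 (new)  [load 230/280]
  220 → host 6 (new)  [load 220/280]
  210 → host 7 (new)  [load 210/280]
  190 → host 8 (new)  [load 190/280]
  180 → host 9 (new)  [load 180/280]
  180 → host 10 (new)  [load 180/280]
  80 → host 8  [load 270/280]
  80 → host 9  [load 260/280]
10 hosts opened.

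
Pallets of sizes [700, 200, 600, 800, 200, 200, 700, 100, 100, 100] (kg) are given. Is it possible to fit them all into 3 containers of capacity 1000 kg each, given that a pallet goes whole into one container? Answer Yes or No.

No

Total = 3700 kg; ⌈3700/1000⌉ = 4.
At least 4 containers are required, but only 3 are allowed.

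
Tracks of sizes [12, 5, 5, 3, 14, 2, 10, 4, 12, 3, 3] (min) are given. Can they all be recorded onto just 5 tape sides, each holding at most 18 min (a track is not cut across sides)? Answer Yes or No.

A valid assignment using 5 tape sides:
  side 1: 14 + 4 = 18
  side 2: 12 + 5 = 17
  side 3: 12 + 5 = 17
  side 4: 10 + 3 + 3 + 2 = 18
  side 5: 3 = 3
Every load is within 18 min, so 5 tape sides suffice.

Yes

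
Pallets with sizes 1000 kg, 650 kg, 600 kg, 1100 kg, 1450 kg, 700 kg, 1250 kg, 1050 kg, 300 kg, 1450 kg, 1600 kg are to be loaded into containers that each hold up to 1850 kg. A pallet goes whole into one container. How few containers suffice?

7

Total = 1600 + 1450 + 1450 + 1250 + 1100 + 1050 + 1000 + 700 + 650 + 600 + 300 = 11150 kg.
Lower bound: ⌈11150/1850⌉ = 7 containers.
A packing using 7 containers:
  container 1: 1600 = 1600
  container 2: 1450 + 300 = 1750
  container 3: 1450 = 1450
  container 4: 1250 + 600 = 1850
  container 5: 1100 + 700 = 1800
  container 6: 1050 + 650 = 1700
  container 7: 1000 = 1000
This matches the lower bound, so 7 is optimal.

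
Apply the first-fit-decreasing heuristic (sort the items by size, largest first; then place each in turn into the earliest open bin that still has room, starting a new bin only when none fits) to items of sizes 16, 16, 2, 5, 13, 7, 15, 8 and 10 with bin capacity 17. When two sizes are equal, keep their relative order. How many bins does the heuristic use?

6

Sorted descending: 16, 16, 15, 13, 10, 8, 7, 5, 2.
  16 → bin 1 (new)  [load 16/17]
  16 → bin 2 (new)  [load 16/17]
  15 → bin 3 (new)  [load 15/17]
  13 → bin 4 (new)  [load 13/17]
  10 → bin 5 (new)  [load 10/17]
  8 → bin 6 (new)  [load 8/17]
  7 → bin 5  [load 17/17]
  5 → bin 6  [load 13/17]
  2 → bin 3  [load 17/17]
6 bins opened.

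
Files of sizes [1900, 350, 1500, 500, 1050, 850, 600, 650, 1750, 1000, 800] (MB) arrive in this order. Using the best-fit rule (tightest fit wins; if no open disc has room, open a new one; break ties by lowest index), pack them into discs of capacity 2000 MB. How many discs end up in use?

  1900 → disc 1 (new)  [load 1900/2000]
  350 → disc 2 (new)  [load 350/2000]
  1500 → disc 2  [load 1850/2000]
  500 → disc 3 (new)  [load 500/2000]
  1050 → disc 3  [load 1550/2000]
  850 → disc 4 (new)  [load 850/2000]
  600 → disc 4  [load 1450/2000]
  650 → disc 5 (new)  [load 650/2000]
  1750 → disc 6 (new)  [load 1750/2000]
  1000 → disc 5  [load 1650/2000]
  800 → disc 7 (new)  [load 800/2000]
7 discs opened.

7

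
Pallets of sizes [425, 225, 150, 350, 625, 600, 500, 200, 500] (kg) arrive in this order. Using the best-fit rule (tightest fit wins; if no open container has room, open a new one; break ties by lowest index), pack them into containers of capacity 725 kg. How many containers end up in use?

6

  425 → container 1 (new)  [load 425/725]
  225 → container 1  [load 650/725]
  150 → container 2 (new)  [load 150/725]
  350 → container 2  [load 500/725]
  625 → container 3 (new)  [load 625/725]
  600 → container 4 (new)  [load 600/725]
  500 → container 5 (new)  [load 500/725]
  200 → container 2  [load 700/725]
  500 → container 6 (new)  [load 500/725]
6 containers opened.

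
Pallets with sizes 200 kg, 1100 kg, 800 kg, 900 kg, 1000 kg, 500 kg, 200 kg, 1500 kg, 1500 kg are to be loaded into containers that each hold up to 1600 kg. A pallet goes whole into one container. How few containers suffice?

6

Total = 1500 + 1500 + 1100 + 1000 + 900 + 800 + 500 + 200 + 200 = 7700 kg.
Lower bound: ⌈7700/1600⌉ = 5 containers.
A packing using 6 containers:
  container 1: 1500 = 1500
  container 2: 1500 = 1500
  container 3: 1100 + 500 = 1600
  container 4: 1000 + 200 + 200 = 1400
  container 5: 900 = 900
  container 6: 800 = 800
No arrangement into 5 containers stays within capacity, so 6 is optimal.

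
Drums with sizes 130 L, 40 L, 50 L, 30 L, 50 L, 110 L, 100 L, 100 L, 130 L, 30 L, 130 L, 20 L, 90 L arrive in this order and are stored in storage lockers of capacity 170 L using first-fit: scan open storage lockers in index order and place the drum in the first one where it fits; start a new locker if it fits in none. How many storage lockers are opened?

  130 → locker 1 (new)  [load 130/170]
  40 → locker 1  [load 170/170]
  50 → locker 2 (new)  [load 50/170]
  30 → locker 2  [load 80/170]
  50 → locker 2  [load 130/170]
  110 → locker 3 (new)  [load 110/170]
  100 → locker 4 (new)  [load 100/170]
  100 → locker 5 (new)  [load 100/170]
  130 → locker 6 (new)  [load 130/170]
  30 → locker 2  [load 160/170]
  130 → locker 7 (new)  [load 130/170]
  20 → locker 3  [load 130/170]
  90 → locker 8 (new)  [load 90/170]
8 storage lockers opened.

8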